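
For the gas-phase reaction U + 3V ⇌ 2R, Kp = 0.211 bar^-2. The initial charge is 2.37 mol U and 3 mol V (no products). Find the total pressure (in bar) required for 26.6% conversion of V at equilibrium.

Basis: 3 mol V initially; let X = conversion of V. Extent ξ = X.
Species balance: n_U = 2.37 − X; n_V = 3 − 3X; n_R = 2X.
Summing: n_T = 5.37 − 2X.
Kp = p_R^2 / (p_U p_V^3) with p_i = (n_i/n_T)·P.
At X = 0.266: the mole-fraction product g(X) = Π y_i^ν_i = 0.2949. Since Kp = g(X)·P^{-2}, P = (g/Kp)^(1/2) = (0.2949/0.211)^(1/2) = 1.18 bar.

P = 1.18 bar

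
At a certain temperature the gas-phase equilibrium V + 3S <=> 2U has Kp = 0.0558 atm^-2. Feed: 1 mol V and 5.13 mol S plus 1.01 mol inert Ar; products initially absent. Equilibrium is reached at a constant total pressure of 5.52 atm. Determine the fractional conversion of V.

X = 0.510

Take 1 mol V as basis and let X be its fractional conversion, so ξ = X.
At extent ξ: n_V = 1 − X; n_S = 5.13 − 3X; n_U = 2X; n_I = 1.01 (inert).
n_T = Σnᵢ = 7.14 − 2X.
y_i = n_i/n_T, p_i = y_i·P. Kp = p_U^2 / (p_V p_S^3).
Setting this equal to 0.0558 atm^-2 and taking the physical root (0 < X < 1) gives X = 0.510.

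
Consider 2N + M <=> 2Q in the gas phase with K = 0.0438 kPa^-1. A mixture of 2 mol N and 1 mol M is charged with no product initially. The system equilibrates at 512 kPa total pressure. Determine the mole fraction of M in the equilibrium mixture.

Basis: 2 mol N initially; let X = conversion of N. Extent ξ = X.
Species balance: n_N = 2 − 2X; n_M = 1 − X; n_Q = 2X.
Total moles n_T = 3 − X.
Mole fractions y_i = n_i/n_T; K = p_Q^2 / (p_N^2 p_M) with p_i = y_i·P.
Setting this equal to 0.0438 kPa^-1 and taking the physical root (0 < X < 1) gives X = 0.647.
Then n_M = 0.353, n_T = 2.35, so y_M = 0.150.

y_M = 0.150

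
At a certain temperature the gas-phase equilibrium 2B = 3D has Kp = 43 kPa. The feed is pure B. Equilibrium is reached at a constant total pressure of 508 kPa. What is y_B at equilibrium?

Take 1 mol B as basis and let X be its fractional conversion, so ξ = 0.5X.
Mole table: n_B = 1 − X; n_D = 1.5X.
n_T = Σnᵢ = 1 + 0.5X.
Mole fractions y_i = n_i/n_T; Kp = p_D^3 / (p_B^2) with p_i = y_i·P.
Setting this equal to 43 kPa and taking the physical root (0 < X < 1) gives X = 0.251.
Then n_B = 0.749, n_T = 1.13, so y_B = 0.665.

y_B = 0.665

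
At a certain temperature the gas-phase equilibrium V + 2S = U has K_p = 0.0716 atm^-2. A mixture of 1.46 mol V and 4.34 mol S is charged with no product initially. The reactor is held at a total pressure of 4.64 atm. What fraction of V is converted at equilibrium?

X = 0.417

Take 1.46 mol V as basis and let X be its fractional conversion, so ξ = 1.46X.
Species balance: n_V = 1.46 − 1.46X; n_S = 4.34 − 2.92X; n_U = 1.46X.
Summing: n_T = 5.8 − 2.92X.
With p_i = (n_i/n_T)P, K_p = p_U / (p_V p_S^2).
This yields a degree-3 equation in X; solving on (0,1), X = 0.417.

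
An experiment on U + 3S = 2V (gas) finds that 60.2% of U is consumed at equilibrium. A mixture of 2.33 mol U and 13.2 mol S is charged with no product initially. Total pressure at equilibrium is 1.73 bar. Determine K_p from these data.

Take 2.33 mol U as basis and let X be its fractional conversion, so ξ = 2.33X.
Mole table: n_U = 2.33 − 2.33X; n_S = 13.2 − 6.99X; n_V = 4.66X.
Total moles n_T = 15.5 − 4.66X.
At X = 0.602: n_U = 0.927, n_S = 8.99, n_V = 2.81, n_T = 12.7.
p_i = (n_i/n_T)·P. K_p = p_V^2 / (p_U p_S^3) = 0.631 bar^-2.

K_p = 0.631 bar^-2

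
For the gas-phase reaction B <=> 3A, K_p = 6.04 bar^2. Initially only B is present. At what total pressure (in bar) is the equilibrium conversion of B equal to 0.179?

P = 7.68 bar

Let X = conversion of B (basis 1 mol B); extent of reaction ξ = X.
Moles: n_B = 1 − X; n_A = 3X.
n_T = Σnᵢ = 1 + 2X.
K_p = p_A^3 / (p_B) with p_i = (n_i/n_T)·P.
At X = 0.179: the mole-fraction product g(X) = Π y_i^ν_i = 0.1023. Since K_p = g(X)·P^{2}, P = (K_p/g)^(1/2) = (6.04/0.1023)^(1/2) = 7.68 bar.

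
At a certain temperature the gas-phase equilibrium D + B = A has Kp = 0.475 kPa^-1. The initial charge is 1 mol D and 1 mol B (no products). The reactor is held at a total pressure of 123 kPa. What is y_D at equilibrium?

Basis: 1 mol D initially; let X = conversion of D. Extent ξ = X.
At extent ξ: n_D = 1 − X; n_B = 1 − X; n_A = X.
Total moles n_T = 2 − X.
y_i = n_i/n_T, p_i = y_i·P. Kp = p_A / (p_D p_B).
Substituting and setting equal to 0.475 kPa^-1 gives a polynomial in X; the root in (0,1) is X = 0.870.
Then n_D = 0.13, n_T = 1.13, so y_D = 0.115.

y_D = 0.115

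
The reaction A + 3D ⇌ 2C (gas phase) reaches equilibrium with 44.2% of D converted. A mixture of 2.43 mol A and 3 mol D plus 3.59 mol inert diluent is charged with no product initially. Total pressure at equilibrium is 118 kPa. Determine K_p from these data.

Let X = conversion of D (basis 3 mol D); extent of reaction ξ = X.
Mole table: n_A = 2.43 − X; n_D = 3 − 3X; n_C = 2X; n_I = 3.59 (inert).
Total moles n_T = 9.02 − 2X.
At X = 0.442: n_A = 1.99, n_D = 1.67, n_C = 0.884, n_T = 8.14.
p_i = (n_i/n_T)·P. K_p = p_C^2 / (p_A p_D^3) = 0.000398 kPa^-2.

K_p = 0.000398 kPa^-2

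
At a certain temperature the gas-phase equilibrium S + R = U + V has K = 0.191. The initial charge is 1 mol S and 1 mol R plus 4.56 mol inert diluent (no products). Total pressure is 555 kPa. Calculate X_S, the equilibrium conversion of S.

Basis: 1 mol S initially; let X = conversion of S. Extent ξ = X.
Species balance: n_S = 1 − X; n_R = 1 − X; n_U = X; n_V = X; n_I = 4.56 (inert).
Since Δν = 0, n_T = 6.56 throughout.
y_i = n_i/n_T, p_i = y_i·P. K = p_U p_V / (p_S p_R).
Substituting and setting equal to 0.191 gives a polynomial in X; the root in (0,1) is X = 0.304.

X = 0.304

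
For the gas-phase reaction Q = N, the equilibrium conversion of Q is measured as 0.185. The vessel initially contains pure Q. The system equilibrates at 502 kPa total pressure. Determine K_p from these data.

Basis: 1 mol Q initially; let X = conversion of Q. Extent ξ = X.
Moles: n_Q = 1 − X; n_N = X.
Since Δν = 0, n_T = 1 throughout.
At X = 0.185: n_Q = 0.815, n_N = 0.185, n_T = 1.
p_i = (n_i/n_T)·P. K_p = p_N / (p_Q) = 0.227.

K_p = 0.227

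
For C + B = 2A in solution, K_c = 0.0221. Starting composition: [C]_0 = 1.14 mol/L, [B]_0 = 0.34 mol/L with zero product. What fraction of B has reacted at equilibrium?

Let X = conversion of B; extent ξ = 0.34·X mol/L.
Concentrations: [C] = 1.14 − 0.34X; [B] = 0.34 − 0.34X; [A] = 0.68X.
K_c = [A]^2 / ([C] [B]).
This equals 0.0221 at X = 0.125 (the root in 0 < X < 1).

X = 0.125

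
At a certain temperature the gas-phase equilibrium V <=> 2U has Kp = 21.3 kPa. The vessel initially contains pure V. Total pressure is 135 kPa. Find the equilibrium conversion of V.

X = 0.195

Let X = conversion of V (basis 1 mol V); extent of reaction ξ = X.
Mole table: n_V = 1 − X; n_U = 2X.
Total moles n_T = 1 + X.
Mole fractions y_i = n_i/n_T; Kp = p_U^2 / (p_V) with p_i = y_i·P.
This yields a degree-2 equation in X; solving on (0,1), X = 0.195.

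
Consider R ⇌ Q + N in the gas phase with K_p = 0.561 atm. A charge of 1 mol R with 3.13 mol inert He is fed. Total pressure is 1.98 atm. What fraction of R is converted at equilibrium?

Basis: 1 mol R initially; let X = conversion of R. Extent ξ = X.
Species balance: n_R = 1 − X; n_Q = X; n_N = X; n_I = 3.13 (inert).
n_T = Σnᵢ = 4.13 + X.
Mole fractions y_i = n_i/n_T; K_p = p_Q p_N / (p_R) with p_i = y_i·P.
Substituting and setting equal to 0.561 atm gives a polynomial in X; the root in (0,1) is X = 0.670.

X = 0.670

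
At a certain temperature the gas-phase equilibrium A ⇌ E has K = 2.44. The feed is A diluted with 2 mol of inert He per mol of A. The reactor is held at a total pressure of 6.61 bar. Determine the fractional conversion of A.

X = 0.709

Let X = conversion of A (basis 1 mol A); extent of reaction ξ = X.
At extent ξ: n_A = 1 − X; n_E = X; n_I = 2 (inert).
Since Δν = 0, n_T = 3 throughout.
Mole fractions y_i = n_i/n_T; K = p_E / (p_A) with p_i = y_i·P.
This yields a degree-1 equation in X; solving on (0,1), X = 0.709.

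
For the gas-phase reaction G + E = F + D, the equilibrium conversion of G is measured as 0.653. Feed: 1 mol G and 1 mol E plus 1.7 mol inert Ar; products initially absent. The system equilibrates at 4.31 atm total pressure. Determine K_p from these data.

K_p = 3.54

Basis: 1 mol G initially; let X = conversion of G. Extent ξ = X.
At extent ξ: n_G = 1 − X; n_E = 1 − X; n_F = X; n_D = X; n_I = 1.7 (inert).
Since Δν = 0, n_T = 3.7 throughout.
At X = 0.653: n_G = 0.347, n_E = 0.347, n_F = 0.653, n_D = 0.653, n_T = 3.7.
p_i = (n_i/n_T)·P. K_p = p_F p_D / (p_G p_E) = 3.54.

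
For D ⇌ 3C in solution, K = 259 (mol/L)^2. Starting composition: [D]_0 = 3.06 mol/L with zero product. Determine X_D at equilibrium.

X = 0.686

Let X = conversion of D; extent ξ = 3.06·X mol/L.
Concentrations: [D] = 3.06 − 3.06X; [C] = 9.18X.
K = [C]^3 / ([D]).
Setting equal to 259 and solving for X on (0,1) gives X = 0.686.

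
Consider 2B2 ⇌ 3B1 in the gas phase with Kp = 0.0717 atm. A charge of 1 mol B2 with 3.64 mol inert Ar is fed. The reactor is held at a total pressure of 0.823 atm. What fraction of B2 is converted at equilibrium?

Let X = conversion of B2 (basis 1 mol B2); extent of reaction ξ = 0.5X.
Mole table: n_B2 = 1 − X; n_B1 = 1.5X; n_I = 3.64 (inert).
Total moles n_T = 4.64 + 0.5X.
Mole fractions y_i = n_i/n_T; Kp = p_B1^3 / (p_B2^2) with p_i = y_i·P.
Equating to 0.0717 atm and solving on 0 < X < 1: X = 0.368.

X = 0.368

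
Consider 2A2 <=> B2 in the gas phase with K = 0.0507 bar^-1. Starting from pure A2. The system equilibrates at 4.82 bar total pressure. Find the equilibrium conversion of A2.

X = 0.289

Let X = conversion of A2 (basis 1 mol A2); extent of reaction ξ = 0.5X.
Species balance: n_A2 = 1 − X; n_B2 = 0.5X.
Summing: n_T = 1 − 0.5X.
Mole fractions y_i = n_i/n_T; K = p_B2 / (p_A2^2) with p_i = y_i·P.
Equating to 0.0507 bar^-1 and solving on 0 < X < 1: X = 0.289.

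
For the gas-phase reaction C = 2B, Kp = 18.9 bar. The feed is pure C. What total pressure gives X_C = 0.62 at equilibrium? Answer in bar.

Take 1 mol C as basis and let X be its fractional conversion, so ξ = X.
Moles: n_C = 1 − X; n_B = 2X.
n_T = Σnᵢ = 1 + X.
Kp = p_B^2 / (p_C) with p_i = (n_i/n_T)·P.
At X = 0.62: the mole-fraction product g(X) = Π y_i^ν_i = 2.498. Since Kp = g(X)·P^{1}, P = (Kp/g)^(1/1) = (18.9/2.498)^(1/1) = 7.57 bar.

P = 7.57 bar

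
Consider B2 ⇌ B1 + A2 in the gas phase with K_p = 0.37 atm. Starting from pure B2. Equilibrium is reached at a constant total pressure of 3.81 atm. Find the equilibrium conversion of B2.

Take 1 mol B2 as basis and let X be its fractional conversion, so ξ = X.
Mole table: n_B2 = 1 − X; n_B1 = X; n_A2 = X.
n_T = Σnᵢ = 1 + X.
y_i = n_i/n_T, p_i = y_i·P. K_p = p_B1 p_A2 / (p_B2).
This yields a degree-2 equation in X; solving on (0,1), X = 0.298.

X = 0.298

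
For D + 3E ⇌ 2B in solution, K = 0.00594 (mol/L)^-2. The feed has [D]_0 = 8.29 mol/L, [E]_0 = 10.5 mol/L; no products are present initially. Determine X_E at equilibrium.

X = 0.425

Let X = conversion of E; extent ξ = 10.5X/3 mol/L.
Concentrations: [D] = 8.29 − 3.5X; [E] = 10.5 − 10.5X; [B] = 7X.
K = [B]^2 / ([D] [E]^3).
This equals 0.00594 at X = 0.425 (the root in 0 < X < 1).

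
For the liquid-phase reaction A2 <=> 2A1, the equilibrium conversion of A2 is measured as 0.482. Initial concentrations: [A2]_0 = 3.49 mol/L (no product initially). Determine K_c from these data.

Let X = conversion of A2.
Concentrations: [A2] = 3.49 − 3.49X; [A1] = 6.98X.
At X = 0.482: [A2] = 1.81, [A1] = 3.36.
K_c = [A1]^2 / ([A2]) = 6.26 mol/L.

K_c = 6.26 mol/L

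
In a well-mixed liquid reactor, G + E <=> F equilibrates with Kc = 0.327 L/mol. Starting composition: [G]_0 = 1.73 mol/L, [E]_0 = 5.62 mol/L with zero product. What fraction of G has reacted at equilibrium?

X = 0.600

Let X = conversion of G; extent ξ = 1.73·X mol/L.
Concentrations: [G] = 1.73 − 1.73X; [E] = 5.62 − 1.73X; [F] = 1.73X.
Kc = [F] / ([G] [E]).
Setting equal to 0.327 and solving for X on (0,1) gives X = 0.600.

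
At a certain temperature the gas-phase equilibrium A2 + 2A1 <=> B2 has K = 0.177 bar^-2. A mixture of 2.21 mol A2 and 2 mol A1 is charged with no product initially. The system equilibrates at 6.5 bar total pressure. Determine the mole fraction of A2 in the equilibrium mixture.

Let X = conversion of A1 (basis 2 mol A1); extent of reaction ξ = X.
Moles: n_A2 = 2.21 − X; n_A1 = 2 − 2X; n_B2 = X.
Summing: n_T = 4.21 − 2X.
Mole fractions y_i = n_i/n_T; K = p_B2 / (p_A2 p_A1^2) with p_i = y_i·P.
This yields a degree-3 equation in X; solving on (0,1), X = 0.656.
Then n_A2 = 1.55, n_T = 2.9, so y_A2 = 0.536.

y_A2 = 0.536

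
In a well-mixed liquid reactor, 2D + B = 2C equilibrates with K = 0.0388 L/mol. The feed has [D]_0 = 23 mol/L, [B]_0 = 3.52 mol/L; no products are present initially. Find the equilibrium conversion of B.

Let X = conversion of B; extent ξ = 3.52·X mol/L.
Concentrations: [D] = 23 − 7.04X; [B] = 3.52 − 3.52X; [C] = 7.04X.
K = [C]^2 / ([D]^2 [B]).
Equating to 0.0388 L/mol: the physical root is X = 0.612.

X = 0.612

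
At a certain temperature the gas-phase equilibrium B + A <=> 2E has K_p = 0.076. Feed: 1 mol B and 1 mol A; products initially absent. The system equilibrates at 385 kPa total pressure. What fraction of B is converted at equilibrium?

X = 0.121

Take 1 mol B as basis and let X be its fractional conversion, so ξ = X.
Mole table: n_B = 1 − X; n_A = 1 − X; n_E = 2X.
n_T stays at 2 (no change in mole number).
y_i = n_i/n_T, p_i = y_i·P. K_p = p_E^2 / (p_B p_A).
Setting this equal to 0.076 and taking the physical root (0 < X < 1) gives X = 0.121.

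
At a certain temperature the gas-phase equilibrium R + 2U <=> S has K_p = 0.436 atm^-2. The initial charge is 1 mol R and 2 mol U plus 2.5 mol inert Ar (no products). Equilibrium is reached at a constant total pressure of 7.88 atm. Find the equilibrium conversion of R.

X = 0.540

Take 1 mol R as basis and let X be its fractional conversion, so ξ = X.
Species balance: n_R = 1 − X; n_U = 2 − 2X; n_S = X; n_I = 2.5 (inert).
Total moles n_T = 5.5 − 2X.
y_i = n_i/n_T, p_i = y_i·P. K_p = p_S / (p_R p_U^2).
Substituting and setting equal to 0.436 atm^-2 gives a polynomial in X; the root in (0,1) is X = 0.540.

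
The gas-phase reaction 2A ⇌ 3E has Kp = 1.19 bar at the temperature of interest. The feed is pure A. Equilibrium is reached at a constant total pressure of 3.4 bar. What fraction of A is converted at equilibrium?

X = 0.367

Basis: 1 mol A initially; let X = conversion of A. Extent ξ = 0.5X.
Mole table: n_A = 1 − X; n_E = 1.5X.
n_T = Σnᵢ = 1 + 0.5X.
y_i = n_i/n_T, p_i = y_i·P. Kp = p_E^3 / (p_A^2).
Setting this equal to 1.19 bar and taking the physical root (0 < X < 1) gives X = 0.367.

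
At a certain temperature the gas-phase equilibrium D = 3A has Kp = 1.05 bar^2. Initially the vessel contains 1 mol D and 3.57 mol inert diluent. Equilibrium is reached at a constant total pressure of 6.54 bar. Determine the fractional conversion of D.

X = 0.259

Take 1 mol D as basis and let X be its fractional conversion, so ξ = X.
Mole table: n_D = 1 − X; n_A = 3X; n_I = 3.57 (inert).
Summing: n_T = 4.57 + 2X.
With p_i = (n_i/n_T)P, Kp = p_A^3 / (p_D).
Equating to 1.05 bar^2 and solving on 0 < X < 1: X = 0.259.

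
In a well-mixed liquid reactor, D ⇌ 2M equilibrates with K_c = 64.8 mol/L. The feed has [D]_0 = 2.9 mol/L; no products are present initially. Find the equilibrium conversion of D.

Let X = conversion of D; extent ξ = 2.9·X mol/L.
Concentrations: [D] = 2.9 − 2.9X; [M] = 5.8X.
K_c = [M]^2 / ([D]).
Solving K_c = 64.8 for X ∈ (0,1): X = 0.866.

X = 0.866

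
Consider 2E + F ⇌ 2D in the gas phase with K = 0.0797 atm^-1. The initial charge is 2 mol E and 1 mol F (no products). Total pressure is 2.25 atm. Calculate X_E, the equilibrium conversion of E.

Let X = conversion of E (basis 2 mol E); extent of reaction ξ = X.
Mole table: n_E = 2 − 2X; n_F = 1 − X; n_D = 2X.
Total moles n_T = 3 − X.
y_i = n_i/n_T, p_i = y_i·P. K = p_D^2 / (p_E^2 p_F).
This yields a degree-3 equation in X; solving on (0,1), X = 0.186.

X = 0.186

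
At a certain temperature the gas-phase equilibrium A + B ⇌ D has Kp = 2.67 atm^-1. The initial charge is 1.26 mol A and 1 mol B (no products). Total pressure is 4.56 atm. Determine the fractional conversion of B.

Take 1 mol B as basis and let X be its fractional conversion, so ξ = X.
Moles: n_A = 1.26 − X; n_B = 1 − X; n_D = X.
Total moles n_T = 2.26 − X.
y_i = n_i/n_T, p_i = y_i·P. Kp = p_D / (p_A p_B).
Substituting and setting equal to 2.67 atm^-1 gives a polynomial in X; the root in (0,1) is X = 0.795.

X = 0.795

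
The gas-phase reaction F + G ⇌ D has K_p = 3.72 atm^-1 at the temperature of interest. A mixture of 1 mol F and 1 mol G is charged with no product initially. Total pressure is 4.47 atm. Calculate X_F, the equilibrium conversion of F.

Let X = conversion of F (basis 1 mol F); extent of reaction ξ = X.
Mole table: n_F = 1 − X; n_G = 1 − X; n_D = X.
Summing: n_T = 2 − X.
Mole fractions y_i = n_i/n_T; K_p = p_D / (p_F p_G) with p_i = y_i·P.
Setting this equal to 3.72 atm^-1 and taking the physical root (0 < X < 1) gives X = 0.762.

X = 0.762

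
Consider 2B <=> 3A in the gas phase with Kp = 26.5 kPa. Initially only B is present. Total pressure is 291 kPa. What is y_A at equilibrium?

Basis: 1 mol B initially; let X = conversion of B. Extent ξ = 0.5X.
Species balance: n_B = 1 − X; n_A = 1.5X.
Total moles n_T = 1 + 0.5X.
Mole fractions y_i = n_i/n_T; Kp = p_A^3 / (p_B^2) with p_i = y_i·P.
Equating to 26.5 kPa and solving on 0 < X < 1: X = 0.256.
Then n_A = 0.384, n_T = 1.13, so y_A = 0.341.

y_A = 0.341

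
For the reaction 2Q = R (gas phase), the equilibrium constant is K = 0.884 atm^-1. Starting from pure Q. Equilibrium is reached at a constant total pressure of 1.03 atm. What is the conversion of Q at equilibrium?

X = 0.536

Let X = conversion of Q (basis 1 mol Q); extent of reaction ξ = 0.5X.
At extent ξ: n_Q = 1 − X; n_R = 0.5X.
Total moles n_T = 1 − 0.5X.
With p_i = (n_i/n_T)P, K = p_R / (p_Q^2).
This yields a degree-2 equation in X; solving on (0,1), X = 0.536.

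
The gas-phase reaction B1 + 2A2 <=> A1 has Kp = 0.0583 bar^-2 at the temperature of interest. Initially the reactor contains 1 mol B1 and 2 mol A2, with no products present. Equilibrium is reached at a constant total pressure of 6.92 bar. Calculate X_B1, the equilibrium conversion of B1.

X = 0.439

Let X = conversion of B1 (basis 1 mol B1); extent of reaction ξ = X.
Moles: n_B1 = 1 − X; n_A2 = 2 − 2X; n_A1 = X.
Summing: n_T = 3 − 2X.
Mole fractions y_i = n_i/n_T; Kp = p_A1 / (p_B1 p_A2^2) with p_i = y_i·P.
Substituting and setting equal to 0.0583 bar^-2 gives a polynomial in X; the root in (0,1) is X = 0.439.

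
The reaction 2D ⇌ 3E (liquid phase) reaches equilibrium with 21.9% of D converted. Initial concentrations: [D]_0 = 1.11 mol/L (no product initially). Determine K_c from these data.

Let X = conversion of D.
Concentrations: [D] = 1.11 − 1.11X; [E] = 1.67X.
At X = 0.219: [D] = 0.867, [E] = 0.365.
K_c = [E]^3 / ([D]^2) = 0.0645 mol/L.

K_c = 0.0645 mol/L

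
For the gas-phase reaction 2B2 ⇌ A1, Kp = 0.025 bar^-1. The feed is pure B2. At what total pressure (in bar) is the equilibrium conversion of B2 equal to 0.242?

Take 1 mol B2 as basis and let X be its fractional conversion, so ξ = 0.5X.
At extent ξ: n_B2 = 1 − X; n_A1 = 0.5X.
Total moles n_T = 1 − 0.5X.
Kp = p_A1 / (p_B2^2) with p_i = (n_i/n_T)·P.
At X = 0.242: the mole-fraction product g(X) = Π y_i^ν_i = 0.1851. Since Kp = g(X)·P^{-1}, P = (g/Kp)^(1/1) = (0.1851/0.025)^(1/1) = 7.4 bar.

P = 7.4 bar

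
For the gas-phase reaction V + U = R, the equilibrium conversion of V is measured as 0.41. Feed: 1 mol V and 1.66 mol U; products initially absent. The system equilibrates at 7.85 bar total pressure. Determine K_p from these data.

K_p = 0.159 bar^-1

Let X = conversion of V (basis 1 mol V); extent of reaction ξ = X.
Species balance: n_V = 1 − X; n_U = 1.66 − X; n_R = X.
Summing: n_T = 2.66 − X.
At X = 0.41: n_V = 0.59, n_U = 1.25, n_R = 0.41, n_T = 2.25.
p_i = (n_i/n_T)·P. K_p = p_R / (p_V p_U) = 0.159 bar^-1.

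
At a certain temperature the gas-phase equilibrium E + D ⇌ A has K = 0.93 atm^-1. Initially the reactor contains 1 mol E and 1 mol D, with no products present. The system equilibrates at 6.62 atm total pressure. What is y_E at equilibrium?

y_E = 0.272

Take 1 mol E as basis and let X be its fractional conversion, so ξ = X.
At extent ξ: n_E = 1 − X; n_D = 1 − X; n_A = X.
Summing: n_T = 2 − X.
With p_i = (n_i/n_T)P, K = p_A / (p_E p_D).
Setting this equal to 0.93 atm^-1 and taking the physical root (0 < X < 1) gives X = 0.626.
Then n_E = 0.374, n_T = 1.37, so y_E = 0.272.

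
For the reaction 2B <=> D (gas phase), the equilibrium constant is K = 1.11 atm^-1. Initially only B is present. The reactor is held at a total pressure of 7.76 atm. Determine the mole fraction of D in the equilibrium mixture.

y_D = 0.712

Take 1 mol B as basis and let X be its fractional conversion, so ξ = 0.5X.
At extent ξ: n_B = 1 − X; n_D = 0.5X.
Summing: n_T = 1 − 0.5X.
y_i = n_i/n_T, p_i = y_i·P. K = p_D / (p_B^2).
Substituting and setting equal to 1.11 atm^-1 gives a polynomial in X; the root in (0,1) is X = 0.832.
Then n_D = 0.416, n_T = 0.584, so y_D = 0.712.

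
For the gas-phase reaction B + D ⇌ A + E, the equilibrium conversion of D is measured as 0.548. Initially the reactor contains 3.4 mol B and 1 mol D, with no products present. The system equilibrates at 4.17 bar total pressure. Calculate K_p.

K_p = 0.233

Let X = conversion of D (basis 1 mol D); extent of reaction ξ = X.
Species balance: n_B = 3.4 − X; n_D = 1 − X; n_A = X; n_E = X.
n_T stays at 4.4 (no change in mole number).
At X = 0.548: n_B = 2.85, n_D = 0.452, n_A = 0.548, n_E = 0.548, n_T = 4.4.
p_i = (n_i/n_T)·P. K_p = p_A p_E / (p_B p_D) = 0.233.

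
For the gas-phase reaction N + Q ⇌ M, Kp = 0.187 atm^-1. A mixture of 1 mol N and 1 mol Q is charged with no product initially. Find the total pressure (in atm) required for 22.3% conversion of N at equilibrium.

P = 3.51 atm

Take 1 mol N as basis and let X be its fractional conversion, so ξ = X.
At extent ξ: n_N = 1 − X; n_Q = 1 − X; n_M = X.
n_T = Σnᵢ = 2 − X.
Kp = p_M / (p_N p_Q) with p_i = (n_i/n_T)·P.
At X = 0.223: the mole-fraction product g(X) = Π y_i^ν_i = 0.6564. Since Kp = g(X)·P^{-1}, P = (g/Kp)^(1/1) = (0.6564/0.187)^(1/1) = 3.51 atm.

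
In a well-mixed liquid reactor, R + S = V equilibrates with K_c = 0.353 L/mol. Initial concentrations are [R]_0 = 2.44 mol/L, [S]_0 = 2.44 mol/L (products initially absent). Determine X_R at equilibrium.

X = 0.357

Let X = conversion of R; extent ξ = 2.44·X mol/L.
Concentrations: [R] = 2.44 − 2.44X; [S] = 2.44 − 2.44X; [V] = 2.44X.
K_c = [V] / ([R] [S]).
Setting equal to 0.353 and solving for X on (0,1) gives X = 0.357.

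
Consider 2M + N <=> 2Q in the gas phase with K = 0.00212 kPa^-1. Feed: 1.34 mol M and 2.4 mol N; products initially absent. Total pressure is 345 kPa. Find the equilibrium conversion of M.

X = 0.401

Let X = conversion of M (basis 1.34 mol M); extent of reaction ξ = 0.67X.
At extent ξ: n_M = 1.34 − 1.34X; n_N = 2.4 − 0.67X; n_Q = 1.34X.
n_T = Σnᵢ = 3.74 − 0.67X.
With p_i = (n_i/n_T)P, K = p_Q^2 / (p_M^2 p_N).
Substituting and setting equal to 0.00212 kPa^-1 gives a polynomial in X; the root in (0,1) is X = 0.401.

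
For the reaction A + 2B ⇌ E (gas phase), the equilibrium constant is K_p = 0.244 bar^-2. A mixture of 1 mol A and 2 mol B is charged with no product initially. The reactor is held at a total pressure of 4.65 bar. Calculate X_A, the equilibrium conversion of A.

Take 1 mol A as basis and let X be its fractional conversion, so ξ = X.
Mole table: n_A = 1 − X; n_B = 2 − 2X; n_E = X.
n_T = Σnᵢ = 3 − 2X.
With p_i = (n_i/n_T)P, K_p = p_E / (p_A p_B^2).
Substituting and setting equal to 0.244 bar^-2 gives a polynomial in X; the root in (0,1) is X = 0.545.

X = 0.545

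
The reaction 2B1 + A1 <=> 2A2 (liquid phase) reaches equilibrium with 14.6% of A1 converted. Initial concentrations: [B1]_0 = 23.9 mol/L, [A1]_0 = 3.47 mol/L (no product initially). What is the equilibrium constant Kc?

Let X = conversion of A1.
Concentrations: [B1] = 23.9 − 6.94X; [A1] = 3.47 − 3.47X; [A2] = 6.94X.
At X = 0.146: [B1] = 22.9, [A1] = 2.96, [A2] = 1.01.
Kc = [A2]^2 / ([B1]^2 [A1]) = 0.000661 L/mol.

Kc = 0.000661 L/mol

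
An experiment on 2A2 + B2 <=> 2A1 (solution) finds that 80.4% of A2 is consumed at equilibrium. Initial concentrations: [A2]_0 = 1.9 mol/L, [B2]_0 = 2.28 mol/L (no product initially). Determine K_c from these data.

Let X = conversion of A2.
Concentrations: [A2] = 1.9 − 1.9X; [B2] = 2.28 − 0.95X; [A1] = 1.9X.
At X = 0.804: [A2] = 0.372, [B2] = 1.52, [A1] = 1.53.
K_c = [A1]^2 / ([A2]^2 [B2]) = 11.1 L/mol.

K_c = 11.1 L/mol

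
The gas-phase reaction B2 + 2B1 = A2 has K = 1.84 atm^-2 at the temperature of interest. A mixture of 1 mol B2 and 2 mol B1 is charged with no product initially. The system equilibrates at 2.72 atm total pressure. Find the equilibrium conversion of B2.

X = 0.677

Let X = conversion of B2 (basis 1 mol B2); extent of reaction ξ = X.
Moles: n_B2 = 1 − X; n_B1 = 2 − 2X; n_A2 = X.
Total moles n_T = 3 − 2X.
y_i = n_i/n_T, p_i = y_i·P. K = p_A2 / (p_B2 p_B1^2).
Substituting and setting equal to 1.84 atm^-2 gives a polynomial in X; the root in (0,1) is X = 0.677.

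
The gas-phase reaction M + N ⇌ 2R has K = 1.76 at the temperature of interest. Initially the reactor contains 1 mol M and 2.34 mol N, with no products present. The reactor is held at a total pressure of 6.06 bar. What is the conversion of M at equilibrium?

Let X = conversion of M (basis 1 mol M); extent of reaction ξ = X.
Species balance: n_M = 1 − X; n_N = 2.34 − X; n_R = 2X.
Total moles n_T = 3.34 (Δν = 0, constant).
y_i = n_i/n_T, p_i = y_i·P. K = p_R^2 / (p_M p_N).
This yields a degree-2 equation in X; solving on (0,1), X = 0.575.

X = 0.575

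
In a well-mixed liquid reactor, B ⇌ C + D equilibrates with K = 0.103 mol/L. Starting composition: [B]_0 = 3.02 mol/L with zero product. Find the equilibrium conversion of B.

X = 0.168

Let X = conversion of B; extent ξ = 3.02·X mol/L.
Concentrations: [B] = 3.02 − 3.02X; [C] = 3.02X; [D] = 3.02X.
K = [C] [D] / ([B]).
Setting equal to 0.103 and solving for X on (0,1) gives X = 0.168.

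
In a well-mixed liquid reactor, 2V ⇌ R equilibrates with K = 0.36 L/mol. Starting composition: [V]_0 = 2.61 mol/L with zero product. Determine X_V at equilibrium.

Let X = conversion of V; extent ξ = 2.61X/2 mol/L.
Concentrations: [V] = 2.61 − 2.61X; [R] = 1.3X.
K = [R] / ([V]^2).
Solving K = 0.36 for X ∈ (0,1): X = 0.490.

X = 0.490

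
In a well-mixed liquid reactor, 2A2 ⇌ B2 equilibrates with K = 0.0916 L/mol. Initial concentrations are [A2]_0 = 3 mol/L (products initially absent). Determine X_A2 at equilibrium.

Let X = conversion of A2; extent ξ = 3X/2 mol/L.
Concentrations: [A2] = 3 − 3X; [B2] = 1.5X.
K = [B2] / ([A2]^2).
Setting equal to 0.0916 and solving for X on (0,1) gives X = 0.283.

X = 0.283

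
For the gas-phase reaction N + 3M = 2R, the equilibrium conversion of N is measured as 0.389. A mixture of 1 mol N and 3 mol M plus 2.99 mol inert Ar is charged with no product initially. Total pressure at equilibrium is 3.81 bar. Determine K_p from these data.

Basis: 1 mol N initially; let X = conversion of N. Extent ξ = X.
Mole table: n_N = 1 − X; n_M = 3 − 3X; n_R = 2X; n_I = 2.99 (inert).
Summing: n_T = 6.99 − 2X.
At X = 0.389: n_N = 0.611, n_M = 1.83, n_R = 0.778, n_T = 6.21.
p_i = (n_i/n_T)·P. K_p = p_R^2 / (p_N p_M^3) = 0.428 bar^-2.

K_p = 0.428 bar^-2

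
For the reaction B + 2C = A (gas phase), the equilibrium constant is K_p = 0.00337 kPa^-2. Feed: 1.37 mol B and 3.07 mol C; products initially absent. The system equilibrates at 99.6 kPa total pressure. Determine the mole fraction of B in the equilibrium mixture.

Basis: 1.37 mol B initially; let X = conversion of B. Extent ξ = 1.37X.
Moles: n_B = 1.37 − 1.37X; n_C = 3.07 − 2.74X; n_A = 1.37X.
Summing: n_T = 4.44 − 2.74X.
y_i = n_i/n_T, p_i = y_i·P. K_p = p_A / (p_B p_C^2).
Substituting and setting equal to 0.00337 kPa^-2 gives a polynomial in X; the root in (0,1) is X = 0.823.
Then n_B = 0.242, n_T = 2.18, so y_B = 0.111.

y_B = 0.111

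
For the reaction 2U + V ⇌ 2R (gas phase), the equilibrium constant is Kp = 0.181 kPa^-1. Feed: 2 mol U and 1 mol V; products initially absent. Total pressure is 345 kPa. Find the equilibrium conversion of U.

Let X = conversion of U (basis 2 mol U); extent of reaction ξ = X.
Moles: n_U = 2 − 2X; n_V = 1 − X; n_R = 2X.
n_T = Σnᵢ = 3 − X.
y_i = n_i/n_T, p_i = y_i·P. Kp = p_R^2 / (p_U^2 p_V).
Substituting and setting equal to 0.181 kPa^-1 gives a polynomial in X; the root in (0,1) is X = 0.731.

X = 0.731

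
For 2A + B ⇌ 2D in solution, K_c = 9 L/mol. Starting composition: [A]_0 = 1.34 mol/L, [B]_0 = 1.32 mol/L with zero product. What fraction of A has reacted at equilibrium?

Let X = conversion of A; extent ξ = 1.34X/2 mol/L.
Concentrations: [A] = 1.34 − 1.34X; [B] = 1.32 − 0.67X; [D] = 1.34X.
K_c = [D]^2 / ([A]^2 [B]).
Equating to 9 L/mol: the physical root is X = 0.732.

X = 0.732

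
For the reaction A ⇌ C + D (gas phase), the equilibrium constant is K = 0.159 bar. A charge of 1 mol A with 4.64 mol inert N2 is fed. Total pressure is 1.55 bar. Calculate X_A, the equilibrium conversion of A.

Let X = conversion of A (basis 1 mol A); extent of reaction ξ = X.
At extent ξ: n_A = 1 − X; n_C = X; n_D = X; n_I = 4.64 (inert).
Total moles n_T = 5.64 + X.
Mole fractions y_i = n_i/n_T; K = p_C p_D / (p_A) with p_i = y_i·P.
This yields a degree-2 equation in X; solving on (0,1), X = 0.540.

X = 0.540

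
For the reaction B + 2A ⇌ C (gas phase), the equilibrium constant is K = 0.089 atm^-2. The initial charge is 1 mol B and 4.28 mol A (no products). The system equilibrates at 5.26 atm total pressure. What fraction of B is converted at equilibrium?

Basis: 1 mol B initially; let X = conversion of B. Extent ξ = X.
Moles: n_B = 1 − X; n_A = 4.28 − 2X; n_C = X.
Summing: n_T = 5.28 − 2X.
y_i = n_i/n_T, p_i = y_i·P. K = p_C / (p_B p_A^2).
Substituting and setting equal to 0.089 atm^-2 gives a polynomial in X; the root in (0,1) is X = 0.585.

X = 0.585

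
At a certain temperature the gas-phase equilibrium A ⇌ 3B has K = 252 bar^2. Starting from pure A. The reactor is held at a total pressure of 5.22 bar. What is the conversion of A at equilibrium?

Take 1 mol A as basis and let X be its fractional conversion, so ξ = X.
Species balance: n_A = 1 − X; n_B = 3X.
n_T = Σnᵢ = 1 + 2X.
With p_i = (n_i/n_T)P, K = p_B^3 / (p_A).
Setting this equal to 252 bar^2 and taking the physical root (0 < X < 1) gives X = 0.786.

X = 0.786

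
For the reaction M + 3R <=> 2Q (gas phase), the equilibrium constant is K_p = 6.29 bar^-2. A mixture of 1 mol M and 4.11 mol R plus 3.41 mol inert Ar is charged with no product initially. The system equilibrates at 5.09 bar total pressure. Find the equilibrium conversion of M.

X = 0.823

Take 1 mol M as basis and let X be its fractional conversion, so ξ = X.
Moles: n_M = 1 − X; n_R = 4.11 − 3X; n_Q = 2X; n_I = 3.41 (inert).
Summing: n_T = 8.52 − 2X.
Mole fractions y_i = n_i/n_T; K_p = p_Q^2 / (p_M p_R^3) with p_i = y_i·P.
Setting this equal to 6.29 bar^-2 and taking the physical root (0 < X < 1) gives X = 0.823.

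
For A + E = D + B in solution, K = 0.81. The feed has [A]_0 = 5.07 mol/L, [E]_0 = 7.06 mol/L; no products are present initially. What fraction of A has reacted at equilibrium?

Let X = conversion of A; extent ξ = 5.07·X mol/L.
Concentrations: [A] = 5.07 − 5.07X; [E] = 7.06 − 5.07X; [D] = 5.07X; [B] = 5.07X.
K = [D] [B] / ([A] [E]).
Setting equal to 0.81 and solving for X on (0,1) gives X = 0.552.

X = 0.552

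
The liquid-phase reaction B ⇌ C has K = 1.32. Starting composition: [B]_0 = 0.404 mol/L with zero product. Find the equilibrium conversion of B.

Let X = conversion of B; extent ξ = 0.404·X mol/L.
Concentrations: [B] = 0.404 − 0.404X; [C] = 0.404X.
K = [C] / ([B]).
Equating to 1.32: the physical root is X = 0.569.

X = 0.569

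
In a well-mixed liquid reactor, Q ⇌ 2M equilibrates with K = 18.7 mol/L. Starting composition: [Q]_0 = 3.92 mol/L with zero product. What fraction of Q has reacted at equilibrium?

Let X = conversion of Q; extent ξ = 3.92·X mol/L.
Concentrations: [Q] = 3.92 − 3.92X; [M] = 7.84X.
K = [M]^2 / ([Q]).
This equals 18.7 at X = 0.648 (the root in 0 < X < 1).

X = 0.648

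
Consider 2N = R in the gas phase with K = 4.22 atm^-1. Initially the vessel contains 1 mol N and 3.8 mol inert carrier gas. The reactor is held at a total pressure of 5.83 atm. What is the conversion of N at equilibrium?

X = 0.742

Basis: 1 mol N initially; let X = conversion of N. Extent ξ = 0.5X.
Species balance: n_N = 1 − X; n_R = 0.5X; n_I = 3.8 (inert).
Summing: n_T = 4.8 − 0.5X.
y_i = n_i/n_T, p_i = y_i·P. K = p_R / (p_N^2).
This yields a degree-2 equation in X; solving on (0,1), X = 0.742.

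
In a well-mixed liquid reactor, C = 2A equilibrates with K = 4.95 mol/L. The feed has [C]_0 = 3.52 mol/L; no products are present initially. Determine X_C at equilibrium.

X = 0.443

Let X = conversion of C; extent ξ = 3.52·X mol/L.
Concentrations: [C] = 3.52 − 3.52X; [A] = 7.04X.
K = [A]^2 / ([C]).
Solving K = 4.95 for X ∈ (0,1): X = 0.443.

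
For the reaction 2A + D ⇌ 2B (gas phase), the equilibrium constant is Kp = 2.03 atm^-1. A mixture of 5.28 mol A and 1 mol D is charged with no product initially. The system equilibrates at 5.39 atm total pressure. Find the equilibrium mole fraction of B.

y_B = 0.325

Take 1 mol D as basis and let X be its fractional conversion, so ξ = X.
Moles: n_A = 5.28 − 2X; n_D = 1 − X; n_B = 2X.
Summing: n_T = 6.28 − X.
Mole fractions y_i = n_i/n_T; Kp = p_B^2 / (p_A^2 p_D) with p_i = y_i·P.
Substituting and setting equal to 2.03 atm^-1 gives a polynomial in X; the root in (0,1) is X = 0.878.
Then n_B = 1.76, n_T = 5.4, so y_B = 0.325.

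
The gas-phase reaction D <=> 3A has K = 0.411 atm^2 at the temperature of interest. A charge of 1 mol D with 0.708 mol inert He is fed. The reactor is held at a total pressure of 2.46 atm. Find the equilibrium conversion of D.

X = 0.208

Basis: 1 mol D initially; let X = conversion of D. Extent ξ = X.
At extent ξ: n_D = 1 − X; n_A = 3X; n_I = 0.708 (inert).
Summing: n_T = 1.71 + 2X.
y_i = n_i/n_T, p_i = y_i·P. K = p_A^3 / (p_D).
This yields a degree-3 equation in X; solving on (0,1), X = 0.208.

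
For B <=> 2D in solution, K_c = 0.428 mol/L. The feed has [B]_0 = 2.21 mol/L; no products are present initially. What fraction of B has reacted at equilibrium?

Let X = conversion of B; extent ξ = 2.21·X mol/L.
Concentrations: [B] = 2.21 − 2.21X; [D] = 4.42X.
K_c = [D]^2 / ([B]).
Setting equal to 0.428 and solving for X on (0,1) gives X = 0.197.

X = 0.197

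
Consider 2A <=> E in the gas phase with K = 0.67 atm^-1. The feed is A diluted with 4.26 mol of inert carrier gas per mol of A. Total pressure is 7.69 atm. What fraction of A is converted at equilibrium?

Basis: 1 mol A initially; let X = conversion of A. Extent ξ = 0.5X.
Species balance: n_A = 1 − X; n_E = 0.5X; n_I = 4.26 (inert).
Summing: n_T = 5.26 − 0.5X.
With p_i = (n_i/n_T)P, K = p_E / (p_A^2).
Substituting and setting equal to 0.67 atm^-1 gives a polynomial in X; the root in (0,1) is X = 0.505.

X = 0.505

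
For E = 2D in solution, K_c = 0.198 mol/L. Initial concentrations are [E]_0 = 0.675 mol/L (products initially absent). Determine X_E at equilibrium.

Let X = conversion of E; extent ξ = 0.675·X mol/L.
Concentrations: [E] = 0.675 − 0.675X; [D] = 1.35X.
K_c = [D]^2 / ([E]).
Setting equal to 0.198 and solving for X on (0,1) gives X = 0.237.

X = 0.237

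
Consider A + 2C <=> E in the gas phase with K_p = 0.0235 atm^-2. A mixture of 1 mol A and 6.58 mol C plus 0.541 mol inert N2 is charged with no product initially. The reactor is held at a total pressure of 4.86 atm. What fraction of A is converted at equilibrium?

X = 0.261

Basis: 1 mol A initially; let X = conversion of A. Extent ξ = X.
At extent ξ: n_A = 1 − X; n_C = 6.58 − 2X; n_E = X; n_I = 0.541 (inert).
Summing: n_T = 8.12 − 2X.
y_i = n_i/n_T, p_i = y_i·P. K_p = p_E / (p_A p_C^2).
Setting this equal to 0.0235 atm^-2 and taking the physical root (0 < X < 1) gives X = 0.261.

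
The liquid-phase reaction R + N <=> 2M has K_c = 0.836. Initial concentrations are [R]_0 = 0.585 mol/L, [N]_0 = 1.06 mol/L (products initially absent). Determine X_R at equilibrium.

Let X = conversion of R; extent ξ = 0.585·X mol/L.
Concentrations: [R] = 0.585 − 0.585X; [N] = 1.06 − 0.585X; [M] = 1.17X.
K_c = [M]^2 / ([R] [N]).
This equals 0.836 at X = 0.414 (the root in 0 < X < 1).

X = 0.414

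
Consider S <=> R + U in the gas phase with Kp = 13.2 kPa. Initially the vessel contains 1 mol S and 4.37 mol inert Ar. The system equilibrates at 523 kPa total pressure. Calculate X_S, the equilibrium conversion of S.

Take 1 mol S as basis and let X be its fractional conversion, so ξ = X.
Species balance: n_S = 1 − X; n_R = X; n_U = X; n_I = 4.37 (inert).
n_T = Σnᵢ = 5.37 + X.
With p_i = (n_i/n_T)P, Kp = p_R p_U / (p_S).
This yields a degree-2 equation in X; solving on (0,1), X = 0.314.

X = 0.314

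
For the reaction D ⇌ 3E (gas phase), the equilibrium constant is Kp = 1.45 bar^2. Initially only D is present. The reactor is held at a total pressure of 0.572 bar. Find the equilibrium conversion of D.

X = 0.668

Basis: 1 mol D initially; let X = conversion of D. Extent ξ = X.
Mole table: n_D = 1 − X; n_E = 3X.
Summing: n_T = 1 + 2X.
With p_i = (n_i/n_T)P, Kp = p_E^3 / (p_D).
This yields a degree-3 equation in X; solving on (0,1), X = 0.668.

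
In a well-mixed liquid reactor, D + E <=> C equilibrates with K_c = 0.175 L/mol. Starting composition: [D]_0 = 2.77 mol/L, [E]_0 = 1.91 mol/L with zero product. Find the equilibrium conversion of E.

Let X = conversion of E; extent ξ = 1.91·X mol/L.
Concentrations: [D] = 2.77 − 1.91X; [E] = 1.91 − 1.91X; [C] = 1.91X.
K_c = [C] / ([D] [E]).
Solving K_c = 0.175 for X ∈ (0,1): X = 0.281.

X = 0.281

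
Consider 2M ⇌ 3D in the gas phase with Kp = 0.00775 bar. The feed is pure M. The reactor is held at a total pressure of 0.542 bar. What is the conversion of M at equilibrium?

Basis: 1 mol M initially; let X = conversion of M. Extent ξ = 0.5X.
Moles: n_M = 1 − X; n_D = 1.5X.
n_T = Σnᵢ = 1 + 0.5X.
Mole fractions y_i = n_i/n_T; Kp = p_D^3 / (p_M^2) with p_i = y_i·P.
Setting this equal to 0.00775 bar and taking the physical root (0 < X < 1) gives X = 0.149.

X = 0.149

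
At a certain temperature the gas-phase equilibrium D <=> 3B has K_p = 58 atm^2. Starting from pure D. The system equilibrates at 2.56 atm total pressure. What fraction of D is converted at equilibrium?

X = 0.779

Take 1 mol D as basis and let X be its fractional conversion, so ξ = X.
Species balance: n_D = 1 − X; n_B = 3X.
Total moles n_T = 1 + 2X.
With p_i = (n_i/n_T)P, K_p = p_B^3 / (p_D).
This yields a degree-3 equation in X; solving on (0,1), X = 0.779.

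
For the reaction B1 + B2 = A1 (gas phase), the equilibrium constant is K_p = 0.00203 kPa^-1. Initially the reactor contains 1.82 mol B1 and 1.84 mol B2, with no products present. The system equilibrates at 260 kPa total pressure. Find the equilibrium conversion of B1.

Take 1.82 mol B1 as basis and let X be its fractional conversion, so ξ = 1.82X.
At extent ξ: n_B1 = 1.82 − 1.82X; n_B2 = 1.84 − 1.82X; n_A1 = 1.82X.
Total moles n_T = 3.66 − 1.82X.
Mole fractions y_i = n_i/n_T; K_p = p_A1 / (p_B1 p_B2) with p_i = y_i·P.
Equating to 0.00203 kPa^-1 and solving on 0 < X < 1: X = 0.192.

X = 0.192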